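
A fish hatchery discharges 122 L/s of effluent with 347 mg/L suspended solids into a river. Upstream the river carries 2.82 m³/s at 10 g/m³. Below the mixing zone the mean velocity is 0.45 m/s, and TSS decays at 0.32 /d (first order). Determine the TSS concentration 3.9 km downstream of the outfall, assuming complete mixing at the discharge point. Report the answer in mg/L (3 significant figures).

23.2 mg/L

122 L/s = 0.122 m³/s.
After complete mixing, C₀ = (0.122·347 + 2.82·10) / 2.942 = 23.97 mg/L.
Travel time t = 3900 m / 0.45 m/s = 8667 s = 0.1003 d.
C = 23.97·exp(−0.32·0.1003) = 23.97·0.9684 = 23.22 mg/L.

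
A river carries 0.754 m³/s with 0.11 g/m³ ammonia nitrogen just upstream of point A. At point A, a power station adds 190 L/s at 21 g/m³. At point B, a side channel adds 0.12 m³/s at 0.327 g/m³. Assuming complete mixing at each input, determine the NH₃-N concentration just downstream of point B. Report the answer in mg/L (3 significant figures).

3.86 mg/L

190 L/s = 0.19 m³/s.
After input A: C = (0.754·0.11 + 0.19·21) / 0.944 = 4.315 mg/L.
After input B: C = (0.944·4.315 + 0.12·0.327) / 1.064 = 3.865 mg/L.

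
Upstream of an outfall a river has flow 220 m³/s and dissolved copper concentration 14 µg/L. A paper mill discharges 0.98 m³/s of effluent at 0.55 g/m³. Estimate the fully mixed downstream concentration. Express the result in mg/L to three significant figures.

14 µg/L = 0.014 mg/L.
Conservation of mass across the mixing zone: C = (0.98·0.55 + 220·0.014) / (0.98 + 220) = 3.619/221 = 0.01638 mg/L.

0.0164 mg/L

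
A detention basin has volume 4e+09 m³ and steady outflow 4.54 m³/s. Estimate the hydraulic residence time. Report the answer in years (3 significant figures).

Q = 4.54 m³/s × 3.156e+07 s/yr = 1.433e+08 m³/yr.
Hydraulic residence time τ = V/Q = 4e+09/1.433e+08 = 27.92 yr.

27.9 yr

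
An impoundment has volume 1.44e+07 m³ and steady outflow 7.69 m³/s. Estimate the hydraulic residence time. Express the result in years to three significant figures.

0.0593 yr

Q = 7.69 m³/s × 3.156e+07 s/yr = 2.427e+08 m³/yr.
Hydraulic residence time τ = V/Q = 1.44e+07/2.427e+08 = 0.05934 yr.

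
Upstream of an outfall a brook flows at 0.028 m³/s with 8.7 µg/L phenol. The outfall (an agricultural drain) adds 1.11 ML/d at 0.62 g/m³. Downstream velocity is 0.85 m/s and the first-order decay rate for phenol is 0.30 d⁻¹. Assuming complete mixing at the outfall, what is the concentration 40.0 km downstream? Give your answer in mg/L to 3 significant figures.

1.11 ML/d = 0.01285 m³/s.
8.7 µg/L = 0.0087 mg/L.
After complete mixing, C₀ = (0.01285·0.62 + 0.028·0.0087) / 0.04085 = 0.201 mg/L.
Travel time t = 4e+04 m / 0.85 m/s = 4.706e+04 s = 0.5447 d.
C = 0.201·exp(−0.30·0.5447) = 0.201·0.8493 = 0.1707 mg/L.

0.171 mg/L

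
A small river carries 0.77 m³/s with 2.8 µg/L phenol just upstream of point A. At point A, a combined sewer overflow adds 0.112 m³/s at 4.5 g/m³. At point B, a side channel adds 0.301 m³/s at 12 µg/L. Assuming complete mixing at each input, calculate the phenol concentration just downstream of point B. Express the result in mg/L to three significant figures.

2.8 µg/L = 0.0028 mg/L.
After input A: C = (0.77·0.0028 + 0.112·4.5) / 0.882 = 0.5739 mg/L.
12 µg/L = 0.012 mg/L.
After input B: C = (0.882·0.5739 + 0.301·0.012) / 1.183 = 0.4309 mg/L.

0.431 mg/L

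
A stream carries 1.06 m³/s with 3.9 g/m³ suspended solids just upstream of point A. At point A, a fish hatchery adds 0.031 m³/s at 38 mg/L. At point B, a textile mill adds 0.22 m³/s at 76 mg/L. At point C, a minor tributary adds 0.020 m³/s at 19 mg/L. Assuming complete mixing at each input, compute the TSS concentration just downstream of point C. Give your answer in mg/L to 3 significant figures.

After input A: C = (1.06·3.9 + 0.031·38) / 1.091 = 4.869 mg/L.
After input B: C = (1.091·4.869 + 0.22·76) / 1.311 = 16.81 mg/L.
After input C: C = (1.311·16.81 + 0.02·19) / 1.331 = 16.84 mg/L.

16.8 mg/L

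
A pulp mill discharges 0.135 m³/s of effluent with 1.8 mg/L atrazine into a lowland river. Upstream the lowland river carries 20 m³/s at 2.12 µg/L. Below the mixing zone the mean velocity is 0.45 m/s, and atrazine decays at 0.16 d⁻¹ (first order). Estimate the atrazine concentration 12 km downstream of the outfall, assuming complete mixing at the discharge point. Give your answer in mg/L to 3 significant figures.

0.0135 mg/L

2.12 µg/L = 0.00212 mg/L.
After complete mixing, C₀ = (0.135·1.8 + 20·0.00212) / 20.14 = 0.01417 mg/L.
Travel time t = 1.2e+04 m / 0.45 m/s = 2.667e+04 s = 0.3086 d.
C = 0.01417·exp(−0.16·0.3086) = 0.01417·0.9518 = 0.01349 mg/L.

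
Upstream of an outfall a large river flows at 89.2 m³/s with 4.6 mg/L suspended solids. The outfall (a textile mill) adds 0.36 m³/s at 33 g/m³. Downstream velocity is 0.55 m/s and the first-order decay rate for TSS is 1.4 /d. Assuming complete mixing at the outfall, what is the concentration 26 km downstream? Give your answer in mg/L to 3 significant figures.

After complete mixing, C₀ = (0.36·33 + 89.2·4.6) / 89.56 = 4.714 mg/L.
Travel time t = 2.6e+04 m / 0.55 m/s = 4.727e+04 s = 0.5471 d.
C = 4.714·exp(−1.4·0.5471) = 4.714·0.4649 = 2.191 mg/L.

2.19 mg/L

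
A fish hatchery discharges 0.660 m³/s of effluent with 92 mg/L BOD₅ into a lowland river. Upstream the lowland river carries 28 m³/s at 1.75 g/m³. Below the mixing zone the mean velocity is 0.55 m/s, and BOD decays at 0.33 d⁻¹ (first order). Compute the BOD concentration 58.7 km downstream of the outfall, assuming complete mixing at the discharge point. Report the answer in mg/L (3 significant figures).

2.55 mg/L

After complete mixing, C₀ = (0.66·92 + 28·1.75) / 28.66 = 3.828 mg/L.
Travel time t = 5.87e+04 m / 0.55 m/s = 1.067e+05 s = 1.235 d.
C = 3.828·exp(−0.33·1.235) = 3.828·0.6652 = 2.547 mg/L.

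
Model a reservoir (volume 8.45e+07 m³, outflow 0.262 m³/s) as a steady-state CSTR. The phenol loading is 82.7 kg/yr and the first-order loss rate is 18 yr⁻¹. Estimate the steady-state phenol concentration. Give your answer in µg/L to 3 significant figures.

Outflow Q = 0.262 m³/s × 3.156e+07 s/yr = 8.268e+06 m³/yr.
Steady-state CSTR mass balance: W = Q·C + k·V·C, so C = W/(Q + kV).
Q + kV = 8.268e+06 + 18·8.45e+07 = 1.529e+09 m³/yr.
C = 82.7/1.529e+09 = 5.408e-08 kg/m³ = 5.408e-05 mg/L = 0.05408 µg/L.

0.0541 µg/L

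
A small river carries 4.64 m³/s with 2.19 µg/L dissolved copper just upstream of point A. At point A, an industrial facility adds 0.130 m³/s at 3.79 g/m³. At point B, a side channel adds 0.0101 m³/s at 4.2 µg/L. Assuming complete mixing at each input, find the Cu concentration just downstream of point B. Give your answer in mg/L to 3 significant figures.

2.19 µg/L = 0.00219 mg/L.
After input A: C = (4.64·0.00219 + 0.13·3.79) / 4.77 = 0.1054 mg/L.
4.2 µg/L = 0.0042 mg/L.
After input B: C = (4.77·0.1054 + 0.0101·0.0042) / 4.78 = 0.1052 mg/L.

0.105 mg/L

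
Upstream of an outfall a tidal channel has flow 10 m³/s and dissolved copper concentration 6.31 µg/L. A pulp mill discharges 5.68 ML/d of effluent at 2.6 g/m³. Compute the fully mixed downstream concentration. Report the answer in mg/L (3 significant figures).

5.68 ML/d = 0.06574 m³/s.
6.31 µg/L = 0.00631 mg/L.
Flow-weighted mixing gives C = (0.06574·2.6 + 10·0.00631) / (0.06574 + 10) = 0.234/10.07 = 0.02325 mg/L.

0.0232 mg/L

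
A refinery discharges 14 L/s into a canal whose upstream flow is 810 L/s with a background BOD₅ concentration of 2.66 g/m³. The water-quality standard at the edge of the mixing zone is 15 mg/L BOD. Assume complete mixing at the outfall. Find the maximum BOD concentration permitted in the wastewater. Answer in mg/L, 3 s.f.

14 L/s = 0.014 m³/s.
810 L/s = 0.81 m³/s.
Mass balance: 15·0.824 = 0.014·Cₑ + 0.81·2.66.
Cₑ = (12.36 − 2.155) / 0.014 = 729 mg/L.

729 mg/L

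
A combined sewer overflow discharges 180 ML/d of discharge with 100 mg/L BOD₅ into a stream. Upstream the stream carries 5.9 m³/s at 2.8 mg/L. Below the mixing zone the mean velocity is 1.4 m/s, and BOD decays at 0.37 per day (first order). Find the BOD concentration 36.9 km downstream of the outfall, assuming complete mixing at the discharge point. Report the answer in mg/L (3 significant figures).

25.2 mg/L

180 ML/d = 2.083 m³/s.
After complete mixing, C₀ = (2.083·100 + 5.9·2.8) / 7.983 = 28.17 mg/L.
Travel time t = 3.69e+04 m / 1.4 m/s = 2.636e+04 s = 0.3051 d.
C = 28.17·exp(−0.37·0.3051) = 28.17·0.8933 = 25.16 mg/L.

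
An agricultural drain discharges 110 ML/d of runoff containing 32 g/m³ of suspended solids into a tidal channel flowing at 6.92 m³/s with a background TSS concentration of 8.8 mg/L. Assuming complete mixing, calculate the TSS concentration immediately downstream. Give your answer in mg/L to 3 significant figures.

110 ML/d = 1.273 m³/s.
Conservation of mass across the mixing zone: C = (1.273·32 + 6.92·8.8) / (1.273 + 6.92) = 101.6/8.193 = 12.41 mg/L.

12.4 mg/L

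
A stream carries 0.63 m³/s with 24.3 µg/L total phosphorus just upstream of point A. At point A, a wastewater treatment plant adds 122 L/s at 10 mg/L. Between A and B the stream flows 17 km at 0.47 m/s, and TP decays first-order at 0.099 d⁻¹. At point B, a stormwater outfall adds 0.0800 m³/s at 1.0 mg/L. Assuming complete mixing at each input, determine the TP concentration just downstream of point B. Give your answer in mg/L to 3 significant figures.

24.3 µg/L = 0.0243 mg/L.
122 L/s = 0.122 m³/s.
After input A: C = (0.63·0.0243 + 0.122·10) / 0.752 = 1.643 mg/L.
Over the 17 km reach to input B (t = 3.617e+04 s = 0.4186 d), decay gives C = 1.643·exp(−0.099·0.4186) = 1.576 mg/L.
After input B: C = (0.752·1.576 + 0.08·1) / 0.832 = 1.521 mg/L.

1.52 mg/L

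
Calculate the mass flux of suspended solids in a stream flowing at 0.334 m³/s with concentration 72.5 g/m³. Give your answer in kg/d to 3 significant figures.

Mass flux = Q·C = 0.334 m³/s × 72.5 g/m³ = 24.21 g/s.
= 24.21 g/s × 86.4 = 2092 kg/d.

2090 kg/d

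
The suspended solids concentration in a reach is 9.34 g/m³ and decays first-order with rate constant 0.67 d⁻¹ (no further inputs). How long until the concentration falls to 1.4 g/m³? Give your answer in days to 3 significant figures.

2.83 d

t = ln(C₀/C)/k = ln(9.34/1.4)/0.67 = 1.898/0.67 = 2.833 d.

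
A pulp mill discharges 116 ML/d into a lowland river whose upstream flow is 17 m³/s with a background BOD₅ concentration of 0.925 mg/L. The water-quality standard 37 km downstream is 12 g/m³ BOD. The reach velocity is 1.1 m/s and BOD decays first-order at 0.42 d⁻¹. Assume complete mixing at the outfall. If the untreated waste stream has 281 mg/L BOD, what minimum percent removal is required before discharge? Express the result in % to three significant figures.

116 ML/d = 1.343 m³/s.
Travel time to the compliance point: t = 3.7e+04/1.1 = 3.364e+04 s = 0.3893 d; decay factor exp(−0.42·0.3893) = 0.8492.
So the concentration just after mixing may be at most 12/0.8492 = 14.13 mg/L.
Mass balance: 14.13·18.34 = 1.343·Cₑ + 17·0.925.
Cₑ = (259.2 − 15.73) / 1.343 = 181.4 mg/L.
Required removal = 1 − 181.4/281 = 35.46 %.

35.5 %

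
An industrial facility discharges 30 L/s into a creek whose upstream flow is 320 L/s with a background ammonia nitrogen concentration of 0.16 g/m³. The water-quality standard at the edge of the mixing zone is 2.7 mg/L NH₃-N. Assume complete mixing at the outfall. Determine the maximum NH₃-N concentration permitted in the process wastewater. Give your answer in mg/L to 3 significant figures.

29.8 mg/L

30 L/s = 0.03 m³/s.
320 L/s = 0.32 m³/s.
Mass balance: 2.7·0.35 = 0.03·Cₑ + 0.32·0.16.
Cₑ = (0.945 − 0.0512) / 0.03 = 29.79 mg/L.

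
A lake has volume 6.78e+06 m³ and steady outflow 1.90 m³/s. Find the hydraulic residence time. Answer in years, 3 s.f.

Q = 1.90 m³/s × 3.156e+07 s/yr = 5.996e+07 m³/yr.
Hydraulic residence time τ = V/Q = 6.78e+06/5.996e+07 = 0.1131 yr.

0.113 yr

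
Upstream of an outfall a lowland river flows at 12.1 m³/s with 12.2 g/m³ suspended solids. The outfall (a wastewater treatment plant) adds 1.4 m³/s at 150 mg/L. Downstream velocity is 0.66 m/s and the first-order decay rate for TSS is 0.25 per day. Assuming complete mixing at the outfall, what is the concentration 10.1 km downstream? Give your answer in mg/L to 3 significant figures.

25.3 mg/L

After complete mixing, C₀ = (1.4·150 + 12.1·12.2) / 13.5 = 26.49 mg/L.
Travel time t = 1.01e+04 m / 0.66 m/s = 1.53e+04 s = 0.1771 d.
C = 26.49·exp(−0.25·0.1771) = 26.49·0.9567 = 25.34 mg/L.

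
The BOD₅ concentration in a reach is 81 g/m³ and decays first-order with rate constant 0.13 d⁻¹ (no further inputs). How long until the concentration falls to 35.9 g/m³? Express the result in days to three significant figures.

6.26 d

t = ln(C₀/C)/k = ln(81/35.9)/0.13 = 0.8137/0.13 = 6.259 d.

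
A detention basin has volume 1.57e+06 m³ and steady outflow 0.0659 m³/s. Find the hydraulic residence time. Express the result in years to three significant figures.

Q = 0.0659 m³/s × 3.156e+07 s/yr = 2.08e+06 m³/yr.
Hydraulic residence time τ = V/Q = 1.57e+06/2.08e+06 = 0.7549 yr.

0.755 yr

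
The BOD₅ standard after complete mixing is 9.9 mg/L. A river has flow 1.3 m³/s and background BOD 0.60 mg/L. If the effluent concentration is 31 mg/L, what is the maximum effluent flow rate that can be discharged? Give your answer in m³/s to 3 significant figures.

Mass balance at complete mixing: C_std·(Q_w + Q_r) = Q_w·C_e + Q_r·C_b.
Rearranging, Q_w = Q_r·(C_std − C_b)/(C_e − C_std) = 1.3·(9.9 − 0.6) / (31 − 9.9) = 0.573 m³/s.

0.573 m³/s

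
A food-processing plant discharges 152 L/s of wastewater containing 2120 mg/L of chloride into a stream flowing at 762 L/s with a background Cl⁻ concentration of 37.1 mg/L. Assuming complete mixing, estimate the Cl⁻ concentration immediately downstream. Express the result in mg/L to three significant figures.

152 L/s = 0.152 m³/s.
762 L/s = 0.762 m³/s.
Flow-weighted mixing gives C = (0.152·2120 + 0.762·37.1) / (0.152 + 0.762) = 350.5/0.914 = 383.5 mg/L.

383 mg/L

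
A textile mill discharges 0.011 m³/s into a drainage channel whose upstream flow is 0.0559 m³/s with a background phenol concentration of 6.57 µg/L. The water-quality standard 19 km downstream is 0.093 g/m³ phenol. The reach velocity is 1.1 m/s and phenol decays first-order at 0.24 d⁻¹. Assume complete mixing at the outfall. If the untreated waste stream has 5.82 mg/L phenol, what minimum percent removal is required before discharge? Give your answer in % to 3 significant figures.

90.4 %

6.57 µg/L = 0.00657 mg/L.
Travel time to the compliance point: t = 1.9e+04/1.1 = 1.727e+04 s = 0.1999 d; decay factor exp(−0.24·0.1999) = 0.9532.
So the concentration just after mixing may be at most 0.093/0.9532 = 0.09757 mg/L.
Mass balance: 0.09757·0.0669 = 0.011·Cₑ + 0.0559·0.00657.
Cₑ = (0.006527 − 0.0003673) / 0.011 = 0.56 mg/L.
Required removal = 1 − 0.56/5.82 = 90.38 %.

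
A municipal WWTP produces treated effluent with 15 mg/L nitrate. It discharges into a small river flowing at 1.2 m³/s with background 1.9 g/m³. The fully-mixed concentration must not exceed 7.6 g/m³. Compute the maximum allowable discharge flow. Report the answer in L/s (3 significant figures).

Mass balance at complete mixing: C_std·(Q_w + Q_r) = Q_w·C_e + Q_r·C_b.
Rearranging, Q_w = Q_r·(C_std − C_b)/(C_e − C_std) = 1.2·(7.6 − 1.9) / (15 − 7.6) = 0.9243 m³/s.
= 924.3 L/s.

924 L/s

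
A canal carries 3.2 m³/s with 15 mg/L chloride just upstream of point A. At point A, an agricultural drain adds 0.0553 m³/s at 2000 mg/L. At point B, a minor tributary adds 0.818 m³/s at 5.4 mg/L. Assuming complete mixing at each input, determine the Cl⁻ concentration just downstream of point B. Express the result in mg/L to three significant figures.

After input A: C = (3.2·15 + 0.0553·2000) / 3.255 = 48.72 mg/L.
After input B: C = (3.255·48.72 + 0.818·5.4) / 4.073 = 40.02 mg/L.

40.0 mg/L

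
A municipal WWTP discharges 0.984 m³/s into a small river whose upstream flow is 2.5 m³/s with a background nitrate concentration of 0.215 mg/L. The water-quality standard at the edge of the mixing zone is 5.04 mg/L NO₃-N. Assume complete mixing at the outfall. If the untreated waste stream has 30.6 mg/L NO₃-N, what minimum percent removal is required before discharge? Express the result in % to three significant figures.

Mass balance: 5.04·3.484 = 0.984·Cₑ + 2.5·0.215.
Cₑ = (17.56 − 0.5375) / 0.984 = 17.3 mg/L.
Required removal = 1 − 17.3/30.6 = 43.47 %.

43.5 %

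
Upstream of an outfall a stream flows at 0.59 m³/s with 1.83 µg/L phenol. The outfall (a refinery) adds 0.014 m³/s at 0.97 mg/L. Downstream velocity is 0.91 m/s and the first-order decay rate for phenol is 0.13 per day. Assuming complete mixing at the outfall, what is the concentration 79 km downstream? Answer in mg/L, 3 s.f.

0.0213 mg/L

1.83 µg/L = 0.00183 mg/L.
After complete mixing, C₀ = (0.014·0.97 + 0.59·0.00183) / 0.604 = 0.02427 mg/L.
Travel time t = 7.9e+04 m / 0.91 m/s = 8.681e+04 s = 1.005 d.
C = 0.02427·exp(−0.13·1.005) = 0.02427·0.8775 = 0.0213 mg/L.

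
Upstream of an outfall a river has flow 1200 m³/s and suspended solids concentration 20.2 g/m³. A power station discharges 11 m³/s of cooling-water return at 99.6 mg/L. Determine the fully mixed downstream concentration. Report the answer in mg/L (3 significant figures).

20.9 mg/L

Conservation of mass across the mixing zone: C = (11·99.6 + 1200·20.2) / (11 + 1200) = 2.534e+04/1211 = 20.92 mg/L.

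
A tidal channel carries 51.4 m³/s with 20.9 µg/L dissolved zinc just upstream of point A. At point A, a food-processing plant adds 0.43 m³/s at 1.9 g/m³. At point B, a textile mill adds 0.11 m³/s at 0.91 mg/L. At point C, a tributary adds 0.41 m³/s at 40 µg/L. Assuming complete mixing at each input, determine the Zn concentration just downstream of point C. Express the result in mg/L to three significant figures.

0.0384 mg/L

20.9 µg/L = 0.0209 mg/L.
After input A: C = (51.4·0.0209 + 0.43·1.9) / 51.83 = 0.03649 mg/L.
After input B: C = (51.83·0.03649 + 0.11·0.91) / 51.94 = 0.03834 mg/L.
40 µg/L = 0.04 mg/L.
After input C: C = (51.94·0.03834 + 0.41·0.04) / 52.35 = 0.03835 mg/L.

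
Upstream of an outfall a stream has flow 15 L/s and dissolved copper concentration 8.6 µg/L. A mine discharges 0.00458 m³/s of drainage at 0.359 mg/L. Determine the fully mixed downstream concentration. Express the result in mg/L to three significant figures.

0.0906 mg/L

15 L/s = 0.015 m³/s.
8.6 µg/L = 0.0086 mg/L.
Flow-weighted mixing gives C = (0.00458·0.359 + 0.015·0.0086) / (0.00458 + 0.015) = 0.001773/0.01958 = 0.09056 mg/L.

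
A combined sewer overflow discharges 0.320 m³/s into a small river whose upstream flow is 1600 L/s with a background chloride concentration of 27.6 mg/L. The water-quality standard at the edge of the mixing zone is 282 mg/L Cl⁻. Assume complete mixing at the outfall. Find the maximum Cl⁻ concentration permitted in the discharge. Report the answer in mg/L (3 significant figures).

1600 L/s = 1.6 m³/s.
Mass balance: 282·1.92 = 0.32·Cₑ + 1.6·27.6.
Cₑ = (541.4 − 44.16) / 0.32 = 1554 mg/L.

1550 mg/L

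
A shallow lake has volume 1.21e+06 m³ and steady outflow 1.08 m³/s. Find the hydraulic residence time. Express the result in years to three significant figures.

Q = 1.08 m³/s × 3.156e+07 s/yr = 3.408e+07 m³/yr.
Hydraulic residence time τ = V/Q = 1.21e+06/3.408e+07 = 0.0355 yr.

0.0355 yr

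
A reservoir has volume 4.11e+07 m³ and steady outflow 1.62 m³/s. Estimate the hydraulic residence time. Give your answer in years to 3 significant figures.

Q = 1.62 m³/s × 3.156e+07 s/yr = 5.112e+07 m³/yr.
Hydraulic residence time τ = V/Q = 4.11e+07/5.112e+07 = 0.8039 yr.

0.804 yr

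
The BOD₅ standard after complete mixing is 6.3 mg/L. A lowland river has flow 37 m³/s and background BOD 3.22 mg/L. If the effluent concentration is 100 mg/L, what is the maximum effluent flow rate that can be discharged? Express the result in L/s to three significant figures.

1220 L/s

Mass balance at complete mixing: C_std·(Q_w + Q_r) = Q_w·C_e + Q_r·C_b.
Rearranging, Q_w = Q_r·(C_std − C_b)/(C_e − C_std) = 37·(6.3 − 3.22) / (100 − 6.3) = 1.216 m³/s.
= 1216 L/s.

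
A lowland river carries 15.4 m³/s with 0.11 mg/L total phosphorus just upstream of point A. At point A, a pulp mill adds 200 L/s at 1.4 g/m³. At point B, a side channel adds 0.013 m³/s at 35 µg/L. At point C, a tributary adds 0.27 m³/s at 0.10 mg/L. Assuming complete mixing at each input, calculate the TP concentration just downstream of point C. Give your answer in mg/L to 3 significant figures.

0.126 mg/L

200 L/s = 0.2 m³/s.
After input A: C = (15.4·0.11 + 0.2·1.4) / 15.6 = 0.1265 mg/L.
35 µg/L = 0.035 mg/L.
After input B: C = (15.6·0.1265 + 0.013·0.035) / 15.61 = 0.1265 mg/L.
After input C: C = (15.61·0.1265 + 0.27·0.1) / 15.88 = 0.126 mg/L.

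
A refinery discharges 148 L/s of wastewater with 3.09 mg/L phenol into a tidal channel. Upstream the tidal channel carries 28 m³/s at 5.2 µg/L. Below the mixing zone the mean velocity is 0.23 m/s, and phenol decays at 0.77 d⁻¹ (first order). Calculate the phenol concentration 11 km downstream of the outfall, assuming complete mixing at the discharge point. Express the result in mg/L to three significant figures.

0.0140 mg/L

148 L/s = 0.148 m³/s.
5.2 µg/L = 0.0052 mg/L.
After complete mixing, C₀ = (0.148·3.09 + 28·0.0052) / 28.15 = 0.02142 mg/L.
Travel time t = 1.1e+04 m / 0.23 m/s = 4.783e+04 s = 0.5535 d.
C = 0.02142·exp(−0.77·0.5535) = 0.02142·0.653 = 0.01399 mg/L.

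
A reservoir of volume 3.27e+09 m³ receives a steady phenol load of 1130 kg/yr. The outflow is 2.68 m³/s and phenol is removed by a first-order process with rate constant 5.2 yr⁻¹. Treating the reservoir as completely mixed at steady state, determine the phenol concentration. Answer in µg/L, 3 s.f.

Outflow Q = 2.68 m³/s × 3.156e+07 s/yr = 8.457e+07 m³/yr.
Steady-state CSTR mass balance: W = Q·C + k·V·C, so C = W/(Q + kV).
Q + kV = 8.457e+07 + 5.2·3.27e+09 = 1.709e+10 m³/yr.
C = 1130/1.709e+10 = 6.613e-08 kg/m³ = 6.613e-05 mg/L = 0.06613 µg/L.

0.0661 µg/L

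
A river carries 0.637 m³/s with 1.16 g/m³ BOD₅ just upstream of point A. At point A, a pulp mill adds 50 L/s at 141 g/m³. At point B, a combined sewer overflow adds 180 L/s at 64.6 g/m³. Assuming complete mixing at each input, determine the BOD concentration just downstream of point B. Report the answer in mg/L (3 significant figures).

22.4 mg/L

50 L/s = 0.05 m³/s.
After input A: C = (0.637·1.16 + 0.05·141) / 0.687 = 11.34 mg/L.
180 L/s = 0.18 m³/s.
After input B: C = (0.687·11.34 + 0.18·64.6) / 0.867 = 22.4 mg/L.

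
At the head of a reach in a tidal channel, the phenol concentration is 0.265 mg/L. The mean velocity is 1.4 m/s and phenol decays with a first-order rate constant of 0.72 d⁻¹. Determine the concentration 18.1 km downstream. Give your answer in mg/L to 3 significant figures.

0.238 mg/L

Travel time t = 18.1 km / 1.4 m/s = 1.81e+04/1.4 = 1.293e+04 s = 0.1496 d.
First-order decay: C = 0.265·exp(−0.72·0.1496) = 0.265·0.8979 = 0.2379 mg/L.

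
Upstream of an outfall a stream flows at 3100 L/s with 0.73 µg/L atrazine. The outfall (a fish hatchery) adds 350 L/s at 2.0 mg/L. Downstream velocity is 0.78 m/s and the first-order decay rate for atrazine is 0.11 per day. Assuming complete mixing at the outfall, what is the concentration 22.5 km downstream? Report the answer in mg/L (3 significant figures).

0.196 mg/L

350 L/s = 0.35 m³/s.
3100 L/s = 3.1 m³/s.
0.73 µg/L = 0.00073 mg/L.
After complete mixing, C₀ = (0.35·2 + 3.1·0.00073) / 3.45 = 0.2036 mg/L.
Travel time t = 2.25e+04 m / 0.78 m/s = 2.885e+04 s = 0.3339 d.
C = 0.2036·exp(−0.11·0.3339) = 0.2036·0.9639 = 0.1962 mg/L.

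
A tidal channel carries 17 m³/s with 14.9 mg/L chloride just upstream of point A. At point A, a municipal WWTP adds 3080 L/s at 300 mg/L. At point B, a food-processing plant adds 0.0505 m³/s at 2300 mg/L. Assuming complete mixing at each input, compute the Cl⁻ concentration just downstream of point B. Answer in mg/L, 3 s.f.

64.3 mg/L

3080 L/s = 3.08 m³/s.
After input A: C = (17·14.9 + 3.08·300) / 20.08 = 58.63 mg/L.
After input B: C = (20.08·58.63 + 0.0505·2300) / 20.13 = 64.25 mg/L.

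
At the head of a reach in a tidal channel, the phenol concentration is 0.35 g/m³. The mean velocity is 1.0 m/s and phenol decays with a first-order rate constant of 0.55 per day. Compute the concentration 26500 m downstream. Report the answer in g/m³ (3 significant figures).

0.296 g/m³

Travel time t = 26500 m / 1.0 m/s = 2.65e+04/1.0 = 2.65e+04 s = 0.3067 d.
First-order decay: C = 0.35·exp(−0.55·0.3067) = 0.35·0.8448 = 0.2957 g/m³.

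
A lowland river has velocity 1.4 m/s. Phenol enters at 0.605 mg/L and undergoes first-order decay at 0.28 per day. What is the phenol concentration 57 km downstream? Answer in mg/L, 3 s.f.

0.530 mg/L

Travel time t = 57 km / 1.4 m/s = 5.7e+04/1.4 = 4.071e+04 s = 0.4712 d.
First-order decay: C = 0.605·exp(−0.28·0.4712) = 0.605·0.8764 = 0.5302 mg/L.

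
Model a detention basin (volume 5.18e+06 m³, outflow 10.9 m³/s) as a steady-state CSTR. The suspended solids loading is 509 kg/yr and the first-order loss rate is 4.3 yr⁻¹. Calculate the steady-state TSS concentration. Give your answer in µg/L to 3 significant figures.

1.39 µg/L

Outflow Q = 10.9 m³/s × 3.156e+07 s/yr = 3.44e+08 m³/yr.
Steady-state CSTR mass balance: W = Q·C + k·V·C, so C = W/(Q + kV).
Q + kV = 3.44e+08 + 4.3·5.18e+06 = 3.663e+08 m³/yr.
C = 509/3.663e+08 = 1.39e-06 kg/m³ = 0.00139 mg/L = 1.39 µg/L.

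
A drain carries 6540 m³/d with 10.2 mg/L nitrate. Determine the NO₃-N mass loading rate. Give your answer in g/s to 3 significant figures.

6540 m³/d = 0.07569 m³/s.
Mass flux = Q·C = 0.07569 m³/s × 10.2 g/m³ = 0.7721 g/s.

0.772 g/s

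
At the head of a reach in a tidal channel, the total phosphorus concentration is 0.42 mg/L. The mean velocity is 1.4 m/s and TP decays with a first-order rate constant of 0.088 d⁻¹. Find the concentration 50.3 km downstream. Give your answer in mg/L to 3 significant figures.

Travel time t = 50.3 km / 1.4 m/s = 5.03e+04/1.4 = 3.593e+04 s = 0.4158 d.
First-order decay: C = 0.42·exp(−0.088·0.4158) = 0.42·0.9641 = 0.4049 mg/L.

0.405 mg/L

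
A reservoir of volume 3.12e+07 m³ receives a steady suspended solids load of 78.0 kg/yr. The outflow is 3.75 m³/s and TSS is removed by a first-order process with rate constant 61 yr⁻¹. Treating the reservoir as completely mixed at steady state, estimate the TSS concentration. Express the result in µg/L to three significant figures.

Outflow Q = 3.75 m³/s × 3.156e+07 s/yr = 1.183e+08 m³/yr.
Steady-state CSTR mass balance: W = Q·C + k·V·C, so C = W/(Q + kV).
Q + kV = 1.183e+08 + 61·3.12e+07 = 2.022e+09 m³/yr.
C = 78.0/2.022e+09 = 3.858e-08 kg/m³ = 3.858e-05 mg/L = 0.03858 µg/L.

0.0386 µg/L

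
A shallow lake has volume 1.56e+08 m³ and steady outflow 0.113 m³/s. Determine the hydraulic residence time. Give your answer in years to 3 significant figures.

43.7 yr

Q = 0.113 m³/s × 3.156e+07 s/yr = 3.566e+06 m³/yr.
Hydraulic residence time τ = V/Q = 1.56e+08/3.566e+06 = 43.75 yr.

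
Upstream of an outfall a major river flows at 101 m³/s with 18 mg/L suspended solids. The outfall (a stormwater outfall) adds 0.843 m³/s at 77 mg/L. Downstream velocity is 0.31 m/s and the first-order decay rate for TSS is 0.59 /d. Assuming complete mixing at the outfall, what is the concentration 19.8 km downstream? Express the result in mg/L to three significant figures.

After complete mixing, C₀ = (0.843·77 + 101·18) / 101.8 = 18.49 mg/L.
Travel time t = 1.98e+04 m / 0.31 m/s = 6.387e+04 s = 0.7392 d.
C = 18.49·exp(−0.59·0.7392) = 18.49·0.6465 = 11.95 mg/L.

12.0 mg/L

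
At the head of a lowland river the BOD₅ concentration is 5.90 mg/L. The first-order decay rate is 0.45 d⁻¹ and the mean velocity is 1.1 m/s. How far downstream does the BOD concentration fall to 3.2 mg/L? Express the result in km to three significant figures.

129 km

From C = C₀·e^(−kt), t = ln(C₀/C)/k = ln(5.90/3.2)/0.45 = 0.6118/0.45 = 1.36 d.
Distance = v·t = 1.1 m/s × 1.175e+05 s = 1.292e+05 m = 129.2 km.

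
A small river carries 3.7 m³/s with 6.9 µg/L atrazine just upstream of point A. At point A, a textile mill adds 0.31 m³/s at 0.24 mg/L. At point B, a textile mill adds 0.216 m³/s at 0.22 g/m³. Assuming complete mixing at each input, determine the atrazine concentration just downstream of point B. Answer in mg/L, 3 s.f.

0.0349 mg/L

6.9 µg/L = 0.0069 mg/L.
After input A: C = (3.7·0.0069 + 0.31·0.24) / 4.01 = 0.02492 mg/L.
After input B: C = (4.01·0.02492 + 0.216·0.22) / 4.226 = 0.03489 mg/L.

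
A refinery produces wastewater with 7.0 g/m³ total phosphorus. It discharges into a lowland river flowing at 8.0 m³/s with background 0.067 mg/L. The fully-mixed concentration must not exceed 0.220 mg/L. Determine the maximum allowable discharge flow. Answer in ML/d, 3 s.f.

15.6 ML/d

Mass balance at complete mixing: C_std·(Q_w + Q_r) = Q_w·C_e + Q_r·C_b.
Rearranging, Q_w = Q_r·(C_std − C_b)/(C_e − C_std) = 8.0·(0.22 − 0.067) / (7 − 0.22) = 0.1805 m³/s.
= 15.6 ML/d.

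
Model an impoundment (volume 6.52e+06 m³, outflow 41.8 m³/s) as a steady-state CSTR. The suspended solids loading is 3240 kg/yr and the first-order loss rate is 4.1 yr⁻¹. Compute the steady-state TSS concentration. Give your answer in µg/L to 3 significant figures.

2.41 µg/L

Outflow Q = 41.8 m³/s × 3.156e+07 s/yr = 1.319e+09 m³/yr.
Steady-state CSTR mass balance: W = Q·C + k·V·C, so C = W/(Q + kV).
Q + kV = 1.319e+09 + 4.1·6.52e+06 = 1.346e+09 m³/yr.
C = 3240/1.346e+09 = 2.407e-06 kg/m³ = 0.002407 mg/L = 2.407 µg/L.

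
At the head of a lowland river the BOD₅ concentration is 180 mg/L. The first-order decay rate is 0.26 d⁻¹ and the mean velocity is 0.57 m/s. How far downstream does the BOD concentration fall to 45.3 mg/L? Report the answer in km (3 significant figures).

261 km

From C = C₀·e^(−kt), t = ln(C₀/C)/k = ln(180/45.3)/0.26 = 1.38/0.26 = 5.306 d.
Distance = v·t = 0.57 m/s × 4.585e+05 s = 2.613e+05 m = 261.3 km.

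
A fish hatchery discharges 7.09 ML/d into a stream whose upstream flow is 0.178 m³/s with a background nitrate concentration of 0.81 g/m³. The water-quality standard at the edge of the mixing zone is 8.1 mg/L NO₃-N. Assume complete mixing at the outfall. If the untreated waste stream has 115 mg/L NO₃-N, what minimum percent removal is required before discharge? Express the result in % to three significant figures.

7.09 ML/d = 0.08206 m³/s.
Mass balance: 8.1·0.2601 = 0.08206·Cₑ + 0.178·0.81.
Cₑ = (2.106 − 0.1442) / 0.08206 = 23.91 mg/L.
Required removal = 1 − 23.91/115 = 79.21 %.

79.2 %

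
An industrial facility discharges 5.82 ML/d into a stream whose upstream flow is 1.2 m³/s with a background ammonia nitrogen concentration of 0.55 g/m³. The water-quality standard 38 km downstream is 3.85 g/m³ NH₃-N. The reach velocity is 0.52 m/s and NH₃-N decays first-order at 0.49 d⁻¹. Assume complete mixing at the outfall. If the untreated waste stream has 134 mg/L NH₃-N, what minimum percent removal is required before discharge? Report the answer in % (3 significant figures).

5.82 ML/d = 0.06736 m³/s.
Travel time to the compliance point: t = 3.8e+04/0.52 = 7.308e+04 s = 0.8458 d; decay factor exp(−0.49·0.8458) = 0.6607.
So the concentration just after mixing may be at most 3.85/0.6607 = 5.827 mg/L.
Mass balance: 5.827·1.267 = 0.06736·Cₑ + 1.2·0.55.
Cₑ = (7.385 − 0.66) / 0.06736 = 99.84 mg/L.
Required removal = 1 − 99.84/134 = 25.5 %.

25.5 %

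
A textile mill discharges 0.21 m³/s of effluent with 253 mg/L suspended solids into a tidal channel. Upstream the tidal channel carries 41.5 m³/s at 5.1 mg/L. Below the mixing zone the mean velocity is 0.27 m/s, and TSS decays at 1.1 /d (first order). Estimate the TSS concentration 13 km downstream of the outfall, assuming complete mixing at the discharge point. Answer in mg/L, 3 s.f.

After complete mixing, C₀ = (0.21·253 + 41.5·5.1) / 41.71 = 6.348 mg/L.
Travel time t = 1.3e+04 m / 0.27 m/s = 4.815e+04 s = 0.5573 d.
C = 6.348·exp(−1.1·0.5573) = 6.348·0.5417 = 3.439 mg/L.

3.44 mg/L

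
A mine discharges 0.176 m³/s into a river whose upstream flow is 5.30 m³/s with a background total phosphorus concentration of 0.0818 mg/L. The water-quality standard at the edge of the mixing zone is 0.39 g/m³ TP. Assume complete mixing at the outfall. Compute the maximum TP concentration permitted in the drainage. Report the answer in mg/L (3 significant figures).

9.67 mg/L

Mass balance: 0.39·5.476 = 0.176·Cₑ + 5.3·0.0818.
Cₑ = (2.136 − 0.4335) / 0.176 = 9.671 mg/L.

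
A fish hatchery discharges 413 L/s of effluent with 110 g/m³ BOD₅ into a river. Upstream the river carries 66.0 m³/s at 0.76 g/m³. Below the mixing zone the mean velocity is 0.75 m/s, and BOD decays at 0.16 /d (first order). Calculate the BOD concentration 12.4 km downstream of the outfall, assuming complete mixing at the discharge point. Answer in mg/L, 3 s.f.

1.40 mg/L

413 L/s = 0.413 m³/s.
After complete mixing, C₀ = (0.413·110 + 66·0.76) / 66.41 = 1.439 mg/L.
Travel time t = 1.24e+04 m / 0.75 m/s = 1.653e+04 s = 0.1914 d.
C = 1.439·exp(−0.16·0.1914) = 1.439·0.9698 = 1.396 mg/L.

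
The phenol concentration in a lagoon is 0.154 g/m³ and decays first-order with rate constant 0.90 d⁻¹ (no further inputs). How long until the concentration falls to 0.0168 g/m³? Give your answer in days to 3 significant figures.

2.46 d

t = ln(C₀/C)/k = ln(0.154/0.0168)/0.90 = 2.216/0.90 = 2.462 d.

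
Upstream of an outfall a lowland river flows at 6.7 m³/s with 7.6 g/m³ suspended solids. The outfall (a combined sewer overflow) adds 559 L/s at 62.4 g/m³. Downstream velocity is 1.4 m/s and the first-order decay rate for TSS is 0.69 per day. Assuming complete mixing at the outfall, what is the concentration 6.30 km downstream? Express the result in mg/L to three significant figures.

11.4 mg/L

559 L/s = 0.559 m³/s.
After complete mixing, C₀ = (0.559·62.4 + 6.7·7.6) / 7.259 = 11.82 mg/L.
Travel time t = 6300 m / 1.4 m/s = 4500 s = 0.05208 d.
C = 11.82·exp(−0.69·0.05208) = 11.82·0.9647 = 11.4 mg/L.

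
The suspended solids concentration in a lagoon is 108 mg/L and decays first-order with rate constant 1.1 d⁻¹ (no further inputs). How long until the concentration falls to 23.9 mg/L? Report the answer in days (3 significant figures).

t = ln(C₀/C)/k = ln(108/23.9)/1.1 = 1.508/1.1 = 1.371 d.

1.37 d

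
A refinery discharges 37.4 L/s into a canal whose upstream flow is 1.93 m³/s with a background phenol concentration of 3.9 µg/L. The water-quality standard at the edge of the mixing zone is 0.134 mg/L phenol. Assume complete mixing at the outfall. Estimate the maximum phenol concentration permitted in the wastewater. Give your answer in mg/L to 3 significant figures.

6.85 mg/L

37.4 L/s = 0.0374 m³/s.
3.9 µg/L = 0.0039 mg/L.
Mass balance: 0.134·1.967 = 0.0374·Cₑ + 1.93·0.0039.
Cₑ = (0.2636 − 0.007527) / 0.0374 = 6.848 mg/L.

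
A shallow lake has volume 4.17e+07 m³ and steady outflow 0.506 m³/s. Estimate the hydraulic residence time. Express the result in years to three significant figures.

2.61 yr

Q = 0.506 m³/s × 3.156e+07 s/yr = 1.597e+07 m³/yr.
Hydraulic residence time τ = V/Q = 4.17e+07/1.597e+07 = 2.611 yr.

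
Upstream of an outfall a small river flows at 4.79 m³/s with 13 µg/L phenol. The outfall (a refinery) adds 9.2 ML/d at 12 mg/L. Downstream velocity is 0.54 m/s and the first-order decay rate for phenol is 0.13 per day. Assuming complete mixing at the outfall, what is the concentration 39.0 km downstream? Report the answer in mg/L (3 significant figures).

9.2 ML/d = 0.1065 m³/s.
13 µg/L = 0.013 mg/L.
After complete mixing, C₀ = (0.1065·12 + 4.79·0.013) / 4.896 = 0.2737 mg/L.
Travel time t = 3.9e+04 m / 0.54 m/s = 7.222e+04 s = 0.8359 d.
C = 0.2737·exp(−0.13·0.8359) = 0.2737·0.897 = 0.2455 mg/L.

0.245 mg/L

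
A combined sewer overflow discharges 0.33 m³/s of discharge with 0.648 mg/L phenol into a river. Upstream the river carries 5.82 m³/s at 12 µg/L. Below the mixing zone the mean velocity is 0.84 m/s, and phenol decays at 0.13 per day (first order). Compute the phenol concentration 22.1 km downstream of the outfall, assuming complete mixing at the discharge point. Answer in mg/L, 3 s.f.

0.0443 mg/L

12 µg/L = 0.012 mg/L.
After complete mixing, C₀ = (0.33·0.648 + 5.82·0.012) / 6.15 = 0.04613 mg/L.
Travel time t = 2.21e+04 m / 0.84 m/s = 2.631e+04 s = 0.3045 d.
C = 0.04613·exp(−0.13·0.3045) = 0.04613·0.9612 = 0.04434 mg/L.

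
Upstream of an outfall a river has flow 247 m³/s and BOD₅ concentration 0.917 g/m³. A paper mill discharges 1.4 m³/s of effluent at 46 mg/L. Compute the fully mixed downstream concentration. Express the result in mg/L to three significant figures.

Conservation of mass across the mixing zone: C = (1.4·46 + 247·0.917) / (1.4 + 247) = 290.9/248.4 = 1.171 mg/L.

1.17 mg/L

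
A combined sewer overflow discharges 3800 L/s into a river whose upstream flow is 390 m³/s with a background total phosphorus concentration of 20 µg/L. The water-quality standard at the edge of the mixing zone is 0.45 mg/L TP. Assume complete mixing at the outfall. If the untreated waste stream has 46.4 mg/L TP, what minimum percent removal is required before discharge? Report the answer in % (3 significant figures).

3.92 %

3800 L/s = 3.8 m³/s.
20 µg/L = 0.02 mg/L.
Mass balance: 0.45·393.8 = 3.8·Cₑ + 390·0.02.
Cₑ = (177.2 − 7.8) / 3.8 = 44.58 mg/L.
Required removal = 1 − 44.58/46.4 = 3.919 %.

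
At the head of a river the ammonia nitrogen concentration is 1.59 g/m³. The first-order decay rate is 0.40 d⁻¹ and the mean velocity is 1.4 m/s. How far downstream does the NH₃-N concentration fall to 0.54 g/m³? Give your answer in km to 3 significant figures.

From C = C₀·e^(−kt), t = ln(C₀/C)/k = ln(1.59/0.54)/0.40 = 1.08/0.40 = 2.7 d.
Distance = v·t = 1.4 m/s × 2.333e+05 s = 3.266e+05 m = 326.6 km.

327 km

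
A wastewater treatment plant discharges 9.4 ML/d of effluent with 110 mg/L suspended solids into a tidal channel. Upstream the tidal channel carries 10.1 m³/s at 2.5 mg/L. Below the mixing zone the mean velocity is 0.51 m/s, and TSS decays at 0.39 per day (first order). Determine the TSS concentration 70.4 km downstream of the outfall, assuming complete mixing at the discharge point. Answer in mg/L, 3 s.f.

9.4 ML/d = 0.1088 m³/s.
After complete mixing, C₀ = (0.1088·110 + 10.1·2.5) / 10.21 = 3.646 mg/L.
Travel time t = 7.04e+04 m / 0.51 m/s = 1.38e+05 s = 1.598 d.
C = 3.646·exp(−0.39·1.598) = 3.646·0.5363 = 1.955 mg/L.

1.96 mg/L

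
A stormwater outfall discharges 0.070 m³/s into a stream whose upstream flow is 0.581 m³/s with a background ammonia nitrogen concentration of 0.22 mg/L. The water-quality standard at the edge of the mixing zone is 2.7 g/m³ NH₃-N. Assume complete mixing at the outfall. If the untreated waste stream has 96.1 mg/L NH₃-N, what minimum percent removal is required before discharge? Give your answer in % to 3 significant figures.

75.8 %

Mass balance: 2.7·0.651 = 0.07·Cₑ + 0.581·0.22.
Cₑ = (1.758 − 0.1278) / 0.07 = 23.28 mg/L.
Required removal = 1 − 23.28/96.1 = 75.77 %.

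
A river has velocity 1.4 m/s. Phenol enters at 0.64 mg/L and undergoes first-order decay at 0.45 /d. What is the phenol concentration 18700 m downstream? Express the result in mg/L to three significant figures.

0.597 mg/L

Travel time t = 18700 m / 1.4 m/s = 1.87e+04/1.4 = 1.336e+04 s = 0.1546 d.
First-order decay: C = 0.64·exp(−0.45·0.1546) = 0.64·0.9328 = 0.597 mg/L.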